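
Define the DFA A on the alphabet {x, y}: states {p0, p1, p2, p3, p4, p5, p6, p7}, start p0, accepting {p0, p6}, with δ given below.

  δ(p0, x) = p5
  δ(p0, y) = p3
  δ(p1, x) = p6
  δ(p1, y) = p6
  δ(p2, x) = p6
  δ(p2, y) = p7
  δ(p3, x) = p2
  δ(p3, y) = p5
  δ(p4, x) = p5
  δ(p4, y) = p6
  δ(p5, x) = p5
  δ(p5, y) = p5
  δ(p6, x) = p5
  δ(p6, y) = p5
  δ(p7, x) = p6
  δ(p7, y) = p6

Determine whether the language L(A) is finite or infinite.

The useful states (reachable from p0 and able to reach an accepting state) are {p0, p2, p3, p6, p7}.
Restricted to these states the transition graph has no cycle, so every accepting path has bounded length and L is finite.

finite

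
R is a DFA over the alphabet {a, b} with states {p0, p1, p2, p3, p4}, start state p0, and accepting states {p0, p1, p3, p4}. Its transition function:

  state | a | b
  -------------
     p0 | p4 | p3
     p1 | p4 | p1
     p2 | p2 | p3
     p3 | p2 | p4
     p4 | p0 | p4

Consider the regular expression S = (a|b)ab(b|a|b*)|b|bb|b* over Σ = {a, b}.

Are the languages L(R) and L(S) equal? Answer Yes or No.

No

The string a is accepted by R but rejected by S.
So L(R) ≠ L(S).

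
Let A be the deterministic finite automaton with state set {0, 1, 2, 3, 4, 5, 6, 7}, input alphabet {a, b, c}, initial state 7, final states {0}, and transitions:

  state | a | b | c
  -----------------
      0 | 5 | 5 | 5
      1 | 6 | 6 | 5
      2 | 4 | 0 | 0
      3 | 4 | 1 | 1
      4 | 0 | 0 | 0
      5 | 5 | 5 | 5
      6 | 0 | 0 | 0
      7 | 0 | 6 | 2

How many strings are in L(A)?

The useful subgraph on states {0, 2, 4, 6, 7} is acyclic, so L(A) is finite; the longest accepting path visits 4 useful states, giving maximum string length 3.
Counting accepting paths from 7 by length: 1 of length 1, 5 of length 2, 3 of length 3. Total 9.

9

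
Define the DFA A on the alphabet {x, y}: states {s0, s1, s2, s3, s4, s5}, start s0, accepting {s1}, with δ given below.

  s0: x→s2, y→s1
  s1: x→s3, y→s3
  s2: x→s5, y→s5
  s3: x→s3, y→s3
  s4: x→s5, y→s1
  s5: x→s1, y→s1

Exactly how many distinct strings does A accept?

5

The useful subgraph on states {s0, s1, s2, s5} is acyclic, so L(A) is finite; the longest accepting path visits 4 useful states, giving maximum string length 3.
Counting accepting paths from s0 by length: 1 of length 1, 4 of length 3. Total 5.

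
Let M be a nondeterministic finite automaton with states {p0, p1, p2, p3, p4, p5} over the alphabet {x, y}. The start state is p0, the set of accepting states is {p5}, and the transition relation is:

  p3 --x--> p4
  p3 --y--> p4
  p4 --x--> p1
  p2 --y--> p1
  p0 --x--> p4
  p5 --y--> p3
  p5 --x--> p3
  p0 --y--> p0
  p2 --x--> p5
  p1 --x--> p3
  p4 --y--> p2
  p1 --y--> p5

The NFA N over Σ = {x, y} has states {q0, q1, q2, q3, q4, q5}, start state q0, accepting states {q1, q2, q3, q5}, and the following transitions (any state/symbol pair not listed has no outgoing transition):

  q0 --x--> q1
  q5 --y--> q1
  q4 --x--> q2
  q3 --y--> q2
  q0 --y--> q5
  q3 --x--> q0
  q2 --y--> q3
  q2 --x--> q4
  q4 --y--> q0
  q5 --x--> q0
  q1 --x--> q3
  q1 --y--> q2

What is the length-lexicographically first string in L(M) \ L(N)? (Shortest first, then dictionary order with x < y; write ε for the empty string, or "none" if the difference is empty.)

The string xyx is accepted by M but not by N.
No shorter string lies in the difference, and xyx is the lexicographically first length-3 string in L(M) \ L(N).

xyx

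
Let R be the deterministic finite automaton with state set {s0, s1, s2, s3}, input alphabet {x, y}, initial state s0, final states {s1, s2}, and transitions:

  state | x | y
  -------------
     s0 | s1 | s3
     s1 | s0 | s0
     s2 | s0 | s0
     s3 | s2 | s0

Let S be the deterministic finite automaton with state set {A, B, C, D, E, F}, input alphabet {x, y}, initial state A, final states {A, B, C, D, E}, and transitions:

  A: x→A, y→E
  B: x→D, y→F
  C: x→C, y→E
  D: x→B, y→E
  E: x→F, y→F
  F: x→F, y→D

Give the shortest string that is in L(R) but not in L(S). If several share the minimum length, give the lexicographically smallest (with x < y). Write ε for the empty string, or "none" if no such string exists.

yx

The string yx is accepted by R but not by S.
No shorter string lies in the difference, and yx is the lexicographically first length-2 string in L(R) \ L(S).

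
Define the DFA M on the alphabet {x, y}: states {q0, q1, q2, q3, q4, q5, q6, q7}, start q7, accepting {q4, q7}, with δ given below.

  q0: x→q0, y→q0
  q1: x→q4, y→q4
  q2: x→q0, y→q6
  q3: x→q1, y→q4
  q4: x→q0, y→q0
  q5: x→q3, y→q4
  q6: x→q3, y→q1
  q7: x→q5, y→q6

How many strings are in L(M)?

The useful subgraph on states {q1, q3, q4, q5, q6, q7} is acyclic, so L(M) is finite; the longest accepting path visits 5 useful states, giving maximum string length 4.
Counting accepting paths from q7 by length: 1 of length 0, 1 of length 2, 4 of length 3, 4 of length 4. Total 10.

10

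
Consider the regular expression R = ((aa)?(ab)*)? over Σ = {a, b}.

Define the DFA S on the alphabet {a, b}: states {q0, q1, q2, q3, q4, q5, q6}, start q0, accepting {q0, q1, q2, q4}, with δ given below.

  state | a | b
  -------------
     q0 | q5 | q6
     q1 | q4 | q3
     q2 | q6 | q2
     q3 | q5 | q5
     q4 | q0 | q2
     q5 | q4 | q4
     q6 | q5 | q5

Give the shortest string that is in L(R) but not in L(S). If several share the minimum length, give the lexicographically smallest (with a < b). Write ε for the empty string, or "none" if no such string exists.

aaab

The string aaab is accepted by R but not by S.
No shorter string lies in the difference, and aaab is the lexicographically first length-4 string in L(R) \ L(S).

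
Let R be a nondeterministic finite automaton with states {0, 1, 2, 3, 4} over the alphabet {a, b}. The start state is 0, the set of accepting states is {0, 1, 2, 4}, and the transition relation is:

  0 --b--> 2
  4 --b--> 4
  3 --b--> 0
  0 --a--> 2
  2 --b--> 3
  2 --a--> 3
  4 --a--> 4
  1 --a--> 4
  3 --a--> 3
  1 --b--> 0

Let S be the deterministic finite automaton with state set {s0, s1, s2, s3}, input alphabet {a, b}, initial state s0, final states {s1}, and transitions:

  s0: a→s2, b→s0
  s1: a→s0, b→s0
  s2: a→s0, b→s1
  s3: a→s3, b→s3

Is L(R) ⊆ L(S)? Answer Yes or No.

The empty string ε is in L(R) but not in L(S).
So L(R) ⊄ L(S).

No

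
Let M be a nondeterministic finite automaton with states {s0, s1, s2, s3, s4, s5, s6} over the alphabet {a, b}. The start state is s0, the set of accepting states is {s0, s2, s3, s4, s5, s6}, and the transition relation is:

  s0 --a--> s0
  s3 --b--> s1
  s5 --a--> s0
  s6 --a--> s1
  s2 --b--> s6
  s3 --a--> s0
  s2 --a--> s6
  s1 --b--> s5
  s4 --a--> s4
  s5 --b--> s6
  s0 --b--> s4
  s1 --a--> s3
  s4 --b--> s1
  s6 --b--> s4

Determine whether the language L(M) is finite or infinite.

State s0 is reachable from the start and can reach an accepting state, and it lies on the cycle s0 → s0.
Traversing that cycle any number of times yields accepted strings of unbounded length, so the language is infinite.

infinite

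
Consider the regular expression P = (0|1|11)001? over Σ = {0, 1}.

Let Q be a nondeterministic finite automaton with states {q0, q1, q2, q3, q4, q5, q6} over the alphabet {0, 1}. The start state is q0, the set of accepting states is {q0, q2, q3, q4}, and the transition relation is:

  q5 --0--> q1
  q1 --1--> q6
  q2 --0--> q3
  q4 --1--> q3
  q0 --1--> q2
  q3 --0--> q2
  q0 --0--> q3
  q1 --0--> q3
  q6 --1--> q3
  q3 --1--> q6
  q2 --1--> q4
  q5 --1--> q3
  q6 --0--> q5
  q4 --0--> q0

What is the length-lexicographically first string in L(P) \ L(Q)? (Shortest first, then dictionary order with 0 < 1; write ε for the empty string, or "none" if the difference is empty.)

0001

The string 0001 is accepted by P but not by Q.
No shorter string lies in the difference, and 0001 is the lexicographically first length-4 string in L(P) \ L(Q).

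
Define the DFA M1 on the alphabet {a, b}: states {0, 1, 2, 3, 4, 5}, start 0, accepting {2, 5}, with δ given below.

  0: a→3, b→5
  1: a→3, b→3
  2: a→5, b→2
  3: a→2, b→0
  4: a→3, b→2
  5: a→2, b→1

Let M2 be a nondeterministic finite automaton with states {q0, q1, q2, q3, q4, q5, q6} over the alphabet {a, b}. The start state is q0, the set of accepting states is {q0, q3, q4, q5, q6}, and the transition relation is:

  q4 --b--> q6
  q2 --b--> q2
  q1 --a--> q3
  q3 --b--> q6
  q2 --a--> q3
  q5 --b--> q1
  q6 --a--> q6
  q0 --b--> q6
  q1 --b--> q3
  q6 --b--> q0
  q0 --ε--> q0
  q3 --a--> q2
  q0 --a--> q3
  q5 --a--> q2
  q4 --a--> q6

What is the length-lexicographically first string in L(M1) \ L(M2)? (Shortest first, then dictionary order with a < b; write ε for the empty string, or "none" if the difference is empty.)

aa

The string aa is accepted by M1 but not by M2.
No shorter string lies in the difference, and aa is the lexicographically first length-2 string in L(M1) \ L(M2).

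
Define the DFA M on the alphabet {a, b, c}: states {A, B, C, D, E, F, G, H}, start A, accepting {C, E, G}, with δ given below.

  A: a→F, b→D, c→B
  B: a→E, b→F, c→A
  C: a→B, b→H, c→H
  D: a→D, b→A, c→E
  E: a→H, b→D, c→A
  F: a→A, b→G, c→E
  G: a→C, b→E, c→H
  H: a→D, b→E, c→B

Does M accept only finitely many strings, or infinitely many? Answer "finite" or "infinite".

infinite

State A is reachable from the start and can reach an accepting state, and it lies on the cycle A → B → A.
Traversing that cycle any number of times yields accepted strings of unbounded length, so the language is infinite.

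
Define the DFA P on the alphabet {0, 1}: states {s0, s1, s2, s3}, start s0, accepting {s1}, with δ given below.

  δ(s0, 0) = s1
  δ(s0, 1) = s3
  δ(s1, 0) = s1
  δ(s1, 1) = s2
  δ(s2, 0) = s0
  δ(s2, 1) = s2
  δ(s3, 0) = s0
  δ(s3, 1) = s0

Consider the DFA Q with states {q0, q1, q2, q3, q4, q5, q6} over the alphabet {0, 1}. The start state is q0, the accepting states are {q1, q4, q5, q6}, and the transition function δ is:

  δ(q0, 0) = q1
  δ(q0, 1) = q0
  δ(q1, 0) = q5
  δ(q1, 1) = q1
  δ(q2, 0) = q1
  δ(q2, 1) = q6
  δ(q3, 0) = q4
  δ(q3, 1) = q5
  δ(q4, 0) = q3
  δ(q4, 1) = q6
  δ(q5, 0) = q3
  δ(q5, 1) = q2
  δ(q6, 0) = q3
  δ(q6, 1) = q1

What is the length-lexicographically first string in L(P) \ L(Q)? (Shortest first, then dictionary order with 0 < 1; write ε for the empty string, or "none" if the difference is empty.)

000

The string 000 is accepted by P but not by Q.
No shorter string lies in the difference, and 000 is the lexicographically first length-3 string in L(P) \ L(Q).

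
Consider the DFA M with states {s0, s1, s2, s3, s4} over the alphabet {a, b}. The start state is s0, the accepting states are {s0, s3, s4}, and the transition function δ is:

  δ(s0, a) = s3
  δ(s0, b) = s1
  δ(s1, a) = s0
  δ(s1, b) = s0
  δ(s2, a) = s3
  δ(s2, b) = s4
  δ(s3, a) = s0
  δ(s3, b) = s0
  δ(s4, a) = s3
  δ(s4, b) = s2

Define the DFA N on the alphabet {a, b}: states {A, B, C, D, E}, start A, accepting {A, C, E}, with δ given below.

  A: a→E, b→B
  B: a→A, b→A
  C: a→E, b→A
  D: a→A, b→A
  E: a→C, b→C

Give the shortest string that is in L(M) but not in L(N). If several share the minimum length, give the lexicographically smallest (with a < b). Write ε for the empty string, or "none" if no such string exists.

The string aabb is accepted by M but not by N.
No shorter string lies in the difference, and aabb is the lexicographically first length-4 string in L(M) \ L(N).

aabb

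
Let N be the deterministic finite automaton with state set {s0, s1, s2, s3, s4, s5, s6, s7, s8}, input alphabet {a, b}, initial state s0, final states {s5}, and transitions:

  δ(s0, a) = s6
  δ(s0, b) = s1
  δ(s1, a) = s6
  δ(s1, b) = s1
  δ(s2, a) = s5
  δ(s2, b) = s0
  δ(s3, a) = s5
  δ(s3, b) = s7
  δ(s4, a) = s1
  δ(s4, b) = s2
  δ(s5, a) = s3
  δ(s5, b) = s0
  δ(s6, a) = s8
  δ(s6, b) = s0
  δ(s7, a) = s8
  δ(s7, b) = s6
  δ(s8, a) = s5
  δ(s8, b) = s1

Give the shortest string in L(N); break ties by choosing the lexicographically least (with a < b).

A breadth-first search from s0 reaches an accepting state first via the path s0 → s6 → s8 → s5 on input aaa.
No string of length < 3 is accepted (BFS exhausts all shorter strings without reaching an accepting state), and aaa is the lexicographically least accepting string of length 3.

aaa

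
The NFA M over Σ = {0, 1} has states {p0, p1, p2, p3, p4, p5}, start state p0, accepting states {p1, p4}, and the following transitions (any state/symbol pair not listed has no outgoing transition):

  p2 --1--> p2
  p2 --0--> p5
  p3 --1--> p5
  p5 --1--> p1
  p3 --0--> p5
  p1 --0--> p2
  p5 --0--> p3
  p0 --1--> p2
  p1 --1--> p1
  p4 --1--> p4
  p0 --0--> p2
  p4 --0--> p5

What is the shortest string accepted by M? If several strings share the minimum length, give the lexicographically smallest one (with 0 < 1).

001

A breadth-first search from p0 reaches an accepting state first via the path p0 → p2 → p5 → p1 on input 001.
No string of length < 3 is accepted (BFS exhausts all shorter strings without reaching an accepting state), and 001 is the lexicographically least accepting string of length 3.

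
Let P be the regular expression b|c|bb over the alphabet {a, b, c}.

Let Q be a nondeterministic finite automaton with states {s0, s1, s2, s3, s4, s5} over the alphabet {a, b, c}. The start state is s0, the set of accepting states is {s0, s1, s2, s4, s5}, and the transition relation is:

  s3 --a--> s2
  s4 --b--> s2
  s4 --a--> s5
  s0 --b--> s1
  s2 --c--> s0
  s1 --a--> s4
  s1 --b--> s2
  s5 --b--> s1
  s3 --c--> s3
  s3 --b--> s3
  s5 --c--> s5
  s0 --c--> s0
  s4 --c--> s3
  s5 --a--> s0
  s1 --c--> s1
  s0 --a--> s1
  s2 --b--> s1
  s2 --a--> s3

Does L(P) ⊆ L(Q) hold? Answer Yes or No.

Yes

Converting the expression P to a DFA (subset construction, then merging equivalent states) gives the minimal DFA with states {p0, p1, p2, p3}, start state p0, accepting states {p2, p3} and transitions p0: a→p1, b→p2, c→p3; p1: a→p1, b→p1, c→p1; p2: a→p1, b→p3, c→p1; p3: a→p1, b→p1, c→p1.
Exploring the product automaton P × Q from the start pair (p0, s0), following both machines on each input symbol, reaches 10 state pairs: (p0, s0), (p1, s1), (p2, s1), (p3, s0), (p1, s4), (p1, s2), (p3, s2), (p1, s0), (p1, s5), (p1, s3).
P accepts in {p2, p3} and Q accepts in {s0, s1, s2, s4, s5}. The reachable pairs whose P-component is accepting are (p2, s1), (p3, s0), (p3, s2); in each of them the Q-component is accepting too, so the product for L(P) \ L(Q) (P-component accepting, Q-component rejecting) has no reachable accepting pair and the difference is empty.
Hence every string in L(P) is also in L(Q).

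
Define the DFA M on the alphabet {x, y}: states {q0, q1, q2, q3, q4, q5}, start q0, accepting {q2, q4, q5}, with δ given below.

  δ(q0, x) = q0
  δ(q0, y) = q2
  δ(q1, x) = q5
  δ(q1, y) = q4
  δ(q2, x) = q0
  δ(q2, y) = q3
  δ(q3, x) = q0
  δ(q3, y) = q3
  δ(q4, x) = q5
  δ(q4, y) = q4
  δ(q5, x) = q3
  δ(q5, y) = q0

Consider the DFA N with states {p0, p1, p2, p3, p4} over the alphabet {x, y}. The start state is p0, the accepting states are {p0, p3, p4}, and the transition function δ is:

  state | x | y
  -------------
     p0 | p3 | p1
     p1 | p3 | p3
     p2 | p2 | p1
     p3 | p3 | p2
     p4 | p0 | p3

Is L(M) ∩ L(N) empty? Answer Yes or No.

Exploring the product automaton M × N from the start pair (q0, p0), following both machines on each input symbol, reaches 8 state pairs: (q0, p0), (q0, p3), (q2, p1), (q2, p2), (q3, p3), (q0, p2), (q3, p1), (q3, p2).
M accepts in {q2, q4, q5} and N accepts in {p0, p3, p4}; no reachable pair has both components accepting, so no string drives both machines to acceptance simultaneously and L(M) ∩ L(N) = ∅.
So no string is accepted by both, and the intersection is empty.

Yes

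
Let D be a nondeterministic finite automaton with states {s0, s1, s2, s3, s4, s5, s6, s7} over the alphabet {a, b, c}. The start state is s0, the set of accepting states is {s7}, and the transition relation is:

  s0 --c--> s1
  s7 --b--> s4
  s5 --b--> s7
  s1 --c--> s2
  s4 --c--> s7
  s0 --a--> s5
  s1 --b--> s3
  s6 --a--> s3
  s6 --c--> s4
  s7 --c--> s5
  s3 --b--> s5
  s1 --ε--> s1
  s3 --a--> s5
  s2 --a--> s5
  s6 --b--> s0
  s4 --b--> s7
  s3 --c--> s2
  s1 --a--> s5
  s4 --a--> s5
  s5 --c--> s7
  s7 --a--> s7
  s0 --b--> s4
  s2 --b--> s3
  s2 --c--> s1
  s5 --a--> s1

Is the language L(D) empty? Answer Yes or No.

No

The string ab is accepted: the run s0 → s5 → s7 ends in the accepting state s7.
Since at least one string is accepted, L(D) is not empty.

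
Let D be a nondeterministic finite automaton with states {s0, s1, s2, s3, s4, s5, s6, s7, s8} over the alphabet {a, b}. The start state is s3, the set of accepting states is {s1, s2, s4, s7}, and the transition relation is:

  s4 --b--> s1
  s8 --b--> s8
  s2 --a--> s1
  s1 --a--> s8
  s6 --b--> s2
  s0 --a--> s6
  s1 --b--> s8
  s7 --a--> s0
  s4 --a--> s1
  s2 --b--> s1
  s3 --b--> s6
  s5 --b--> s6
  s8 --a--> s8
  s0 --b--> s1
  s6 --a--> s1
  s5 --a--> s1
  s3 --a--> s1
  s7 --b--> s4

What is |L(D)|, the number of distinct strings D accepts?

The useful subgraph on states {s1, s2, s3, s6} is acyclic, so L(D) is finite; the longest accepting path visits 4 useful states, giving maximum string length 3.
Counting accepting paths from s3 by length: 1 of length 1, 2 of length 2, 2 of length 3. Total 5.

5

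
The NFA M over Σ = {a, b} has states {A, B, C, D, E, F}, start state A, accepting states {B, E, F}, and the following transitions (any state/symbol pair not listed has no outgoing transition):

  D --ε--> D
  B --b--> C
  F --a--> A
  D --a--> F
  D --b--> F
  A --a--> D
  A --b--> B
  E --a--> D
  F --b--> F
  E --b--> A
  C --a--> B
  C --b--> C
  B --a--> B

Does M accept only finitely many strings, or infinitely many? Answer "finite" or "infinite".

State B is reachable from the start and can reach an accepting state, and it lies on the cycle B → B.
Traversing that cycle any number of times yields accepted strings of unbounded length, so the language is infinite.

infinite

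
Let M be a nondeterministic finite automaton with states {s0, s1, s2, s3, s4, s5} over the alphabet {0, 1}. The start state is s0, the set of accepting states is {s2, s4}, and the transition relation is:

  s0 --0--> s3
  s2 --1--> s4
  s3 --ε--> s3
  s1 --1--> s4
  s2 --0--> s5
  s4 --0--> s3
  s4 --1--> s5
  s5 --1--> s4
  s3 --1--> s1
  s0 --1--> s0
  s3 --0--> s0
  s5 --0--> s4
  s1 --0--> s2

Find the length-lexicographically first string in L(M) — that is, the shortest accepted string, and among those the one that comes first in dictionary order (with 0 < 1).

010

A breadth-first search from s0 reaches an accepting state first via the path s0 → s3 → s1 → s2 on input 010.
No string of length < 3 is accepted (BFS exhausts all shorter strings without reaching an accepting state), and 010 is the lexicographically least accepting string of length 3.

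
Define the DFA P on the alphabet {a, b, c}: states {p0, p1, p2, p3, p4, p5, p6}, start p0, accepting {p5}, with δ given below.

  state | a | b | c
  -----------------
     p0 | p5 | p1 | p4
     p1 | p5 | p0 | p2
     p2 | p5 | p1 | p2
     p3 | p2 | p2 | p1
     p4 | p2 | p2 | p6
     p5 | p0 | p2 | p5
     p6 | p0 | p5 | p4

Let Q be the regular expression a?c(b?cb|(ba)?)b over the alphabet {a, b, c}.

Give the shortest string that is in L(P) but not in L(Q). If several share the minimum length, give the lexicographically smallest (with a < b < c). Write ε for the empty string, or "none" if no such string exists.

The string a is accepted by P but not by Q.
No shorter string lies in the difference, and a is the lexicographically first length-1 string in L(P) \ L(Q).

a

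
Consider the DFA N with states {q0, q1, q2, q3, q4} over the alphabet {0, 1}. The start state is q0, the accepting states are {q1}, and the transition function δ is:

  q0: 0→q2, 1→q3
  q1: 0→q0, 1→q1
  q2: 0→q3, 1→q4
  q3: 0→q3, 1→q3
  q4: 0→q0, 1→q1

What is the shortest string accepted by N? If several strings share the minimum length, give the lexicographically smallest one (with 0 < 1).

A breadth-first search from q0 reaches an accepting state first via the path q0 → q2 → q4 → q1 on input 011.
No string of length < 3 is accepted (BFS exhausts all shorter strings without reaching an accepting state), and 011 is the lexicographically least accepting string of length 3.

011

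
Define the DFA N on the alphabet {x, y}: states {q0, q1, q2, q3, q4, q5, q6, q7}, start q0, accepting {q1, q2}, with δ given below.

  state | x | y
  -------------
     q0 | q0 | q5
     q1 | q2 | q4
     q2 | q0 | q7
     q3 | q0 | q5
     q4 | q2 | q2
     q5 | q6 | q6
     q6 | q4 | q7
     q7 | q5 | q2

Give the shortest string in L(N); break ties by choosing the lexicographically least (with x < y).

yxxx

A breadth-first search from q0 reaches an accepting state first via the path q0 → q5 → q6 → q4 → q2 on input yxxx.
No string of length < 4 is accepted (BFS exhausts all shorter strings without reaching an accepting state), and yxxx is the lexicographically least accepting string of length 4.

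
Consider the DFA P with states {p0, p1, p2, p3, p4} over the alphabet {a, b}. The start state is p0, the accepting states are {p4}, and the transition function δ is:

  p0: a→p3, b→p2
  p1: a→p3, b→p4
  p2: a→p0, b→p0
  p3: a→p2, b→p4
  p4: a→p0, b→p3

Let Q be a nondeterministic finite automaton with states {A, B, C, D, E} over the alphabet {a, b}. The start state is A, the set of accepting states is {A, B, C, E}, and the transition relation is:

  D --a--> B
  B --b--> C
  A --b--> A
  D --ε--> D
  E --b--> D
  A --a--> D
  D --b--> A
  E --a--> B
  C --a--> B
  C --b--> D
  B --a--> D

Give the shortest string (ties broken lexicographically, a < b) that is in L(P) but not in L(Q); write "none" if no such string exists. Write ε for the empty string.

Exploring the product automaton P × Q from the start pair (p0, A), following both machines on each input symbol, reaches 13 state pairs: (p0, A), (p3, D), (p2, A), (p2, B), (p4, A), (p0, D), (p0, C), (p3, A), (p3, B), (p2, D), (p4, C), (p0, B), (p2, C).
P accepts in {p4} and Q accepts in {A, B, C, E}. The reachable pairs whose P-component is accepting are (p4, A), (p4, C); in each of them the Q-component is accepting too, so the product for L(P) \ L(Q) (P-component accepting, Q-component rejecting) has no reachable accepting pair and the difference is empty.
So every string accepted by P is also accepted by Q: L(P) \ L(Q) = ∅ and there is no such string.

none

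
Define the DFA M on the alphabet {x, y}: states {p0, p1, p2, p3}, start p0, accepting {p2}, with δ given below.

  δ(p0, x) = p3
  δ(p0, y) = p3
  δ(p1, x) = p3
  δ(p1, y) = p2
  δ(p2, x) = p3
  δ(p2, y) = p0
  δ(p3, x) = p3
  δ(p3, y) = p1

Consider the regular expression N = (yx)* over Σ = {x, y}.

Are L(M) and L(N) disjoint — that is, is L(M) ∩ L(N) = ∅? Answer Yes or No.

Converting the expression N to a DFA (subset construction, then merging equivalent states) gives the minimal DFA with states {n0, n1, n2}, start state n0, accepting states {n0} and transitions n0: x→n1, y→n2; n1: x→n1, y→n1; n2: x→n0, y→n1.
Exploring the product automaton M × N from the start pair (p0, n0), following both machines on each input symbol, reaches 8 state pairs: (p0, n0), (p3, n1), (p3, n2), (p1, n1), (p3, n0), (p2, n1), (p1, n2), (p0, n1).
M accepts in {p2} and N accepts in {n0}; no reachable pair has both components accepting, so no string drives both machines to acceptance simultaneously and L(M) ∩ L(N) = ∅.
So no string is accepted by both, and the intersection is empty.

Yes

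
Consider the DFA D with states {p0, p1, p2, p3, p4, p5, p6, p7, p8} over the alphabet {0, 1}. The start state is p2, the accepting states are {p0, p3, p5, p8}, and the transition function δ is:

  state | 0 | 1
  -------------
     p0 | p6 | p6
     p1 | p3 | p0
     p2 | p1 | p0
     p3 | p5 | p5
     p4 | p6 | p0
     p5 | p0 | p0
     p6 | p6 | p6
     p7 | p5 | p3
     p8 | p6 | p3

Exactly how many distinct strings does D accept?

9

The useful subgraph on states {p0, p1, p2, p3, p5} is acyclic, so L(D) is finite; the longest accepting path visits 5 useful states, giving maximum string length 4.
Counting accepting paths from p2 by length: 1 of length 1, 2 of length 2, 2 of length 3, 4 of length 4. Total 9.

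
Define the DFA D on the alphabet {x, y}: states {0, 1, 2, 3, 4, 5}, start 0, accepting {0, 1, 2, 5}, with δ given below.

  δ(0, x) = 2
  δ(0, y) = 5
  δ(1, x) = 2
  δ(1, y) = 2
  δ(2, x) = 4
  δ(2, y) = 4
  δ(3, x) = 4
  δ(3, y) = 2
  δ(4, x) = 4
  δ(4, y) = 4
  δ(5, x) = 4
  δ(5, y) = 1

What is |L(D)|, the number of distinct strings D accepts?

6

The useful subgraph on states {0, 1, 2, 5} is acyclic, so L(D) is finite; the longest accepting path visits 4 useful states, giving maximum string length 3.
Counting accepting paths from 0 by length: 1 of length 0, 2 of length 1, 1 of length 2, 2 of length 3. Total 6.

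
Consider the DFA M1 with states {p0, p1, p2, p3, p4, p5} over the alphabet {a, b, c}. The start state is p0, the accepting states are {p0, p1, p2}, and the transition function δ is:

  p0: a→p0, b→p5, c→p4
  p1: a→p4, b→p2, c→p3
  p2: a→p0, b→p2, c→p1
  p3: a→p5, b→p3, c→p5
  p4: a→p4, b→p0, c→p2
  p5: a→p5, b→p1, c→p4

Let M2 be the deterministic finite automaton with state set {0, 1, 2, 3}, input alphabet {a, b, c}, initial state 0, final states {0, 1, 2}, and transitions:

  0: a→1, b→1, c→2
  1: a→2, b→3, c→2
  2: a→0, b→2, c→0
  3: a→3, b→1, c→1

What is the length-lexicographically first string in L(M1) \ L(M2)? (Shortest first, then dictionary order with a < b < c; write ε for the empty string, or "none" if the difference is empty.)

The string bb is accepted by M1 but not by M2.
No shorter string lies in the difference, and bb is the lexicographically first length-2 string in L(M1) \ L(M2).

bb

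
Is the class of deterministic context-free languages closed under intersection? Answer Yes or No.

No

DCFLs are closed under complement (normalise the DPDA to read all of its input, then flip the verdict). If they were also closed under intersection, De Morgan would make them closed under union; but {aⁿbⁿ : n≥0} and {aⁿb²ⁿ : n≥0} are DCFLs (push the a's; pop one per b, respectively one per two b's) whose union no deterministic PDA accepts: a DPDA for it would have a single run on aⁿb²ⁿ, accepting after the prefix aⁿbⁿ and accepting again after n more b's; an ordinary PDA that simulates it on a's and b's and, at any moment when it is accepting, may switch to reading only a fresh letter c while feeding each c to the simulation as a b, would accept aⁱbʲcᵏ (k≥1) exactly when both aⁱbʲ and aⁱbʲ⁺ᵏ are in the language, i.e. its language intersected with the regular set a*b*c⁺ would be exactly {aⁿbⁿcⁿ : n≥1} — impossible, since context-free languages are closed under intersection with regular sets and {aⁿbⁿcⁿ} is not context-free.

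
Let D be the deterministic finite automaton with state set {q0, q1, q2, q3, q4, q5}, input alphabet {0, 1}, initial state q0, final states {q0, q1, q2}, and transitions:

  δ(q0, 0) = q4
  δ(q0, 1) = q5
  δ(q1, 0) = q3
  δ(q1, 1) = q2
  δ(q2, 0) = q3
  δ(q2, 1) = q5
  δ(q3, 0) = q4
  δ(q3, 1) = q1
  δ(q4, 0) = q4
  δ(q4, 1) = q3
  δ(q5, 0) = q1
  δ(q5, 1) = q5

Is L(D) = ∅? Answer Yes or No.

The empty string ε is accepted: the run q0 ends in the accepting state q0.
Since at least one string is accepted, L(D) is not empty.

No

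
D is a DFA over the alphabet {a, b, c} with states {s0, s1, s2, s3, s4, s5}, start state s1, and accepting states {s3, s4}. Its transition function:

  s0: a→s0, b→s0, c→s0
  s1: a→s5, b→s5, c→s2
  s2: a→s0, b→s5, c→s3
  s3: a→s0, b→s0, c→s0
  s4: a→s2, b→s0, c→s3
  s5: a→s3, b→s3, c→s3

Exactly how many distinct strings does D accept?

The useful subgraph on states {s1, s2, s3, s5} is acyclic, so L(D) is finite; the longest accepting path visits 4 useful states, giving maximum string length 3.
Counting accepting paths from s1 by length: 7 of length 2, 3 of length 3. Total 10.

10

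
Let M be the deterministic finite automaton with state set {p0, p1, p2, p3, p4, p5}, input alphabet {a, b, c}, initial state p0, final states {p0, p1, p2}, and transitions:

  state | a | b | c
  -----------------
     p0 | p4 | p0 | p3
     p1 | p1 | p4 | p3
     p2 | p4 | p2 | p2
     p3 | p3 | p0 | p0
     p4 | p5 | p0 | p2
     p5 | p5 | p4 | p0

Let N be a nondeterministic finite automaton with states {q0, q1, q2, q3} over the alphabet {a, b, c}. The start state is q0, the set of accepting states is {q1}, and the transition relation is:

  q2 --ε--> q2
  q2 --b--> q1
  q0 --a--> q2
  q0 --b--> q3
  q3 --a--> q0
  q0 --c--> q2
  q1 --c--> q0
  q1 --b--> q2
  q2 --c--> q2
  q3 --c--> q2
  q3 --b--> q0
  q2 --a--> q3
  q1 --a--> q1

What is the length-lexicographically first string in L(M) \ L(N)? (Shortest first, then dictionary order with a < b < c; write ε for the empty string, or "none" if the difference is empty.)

ε

The empty string ε is accepted by M but not by N.
Since ε is the unique shortest string, it is the required witness.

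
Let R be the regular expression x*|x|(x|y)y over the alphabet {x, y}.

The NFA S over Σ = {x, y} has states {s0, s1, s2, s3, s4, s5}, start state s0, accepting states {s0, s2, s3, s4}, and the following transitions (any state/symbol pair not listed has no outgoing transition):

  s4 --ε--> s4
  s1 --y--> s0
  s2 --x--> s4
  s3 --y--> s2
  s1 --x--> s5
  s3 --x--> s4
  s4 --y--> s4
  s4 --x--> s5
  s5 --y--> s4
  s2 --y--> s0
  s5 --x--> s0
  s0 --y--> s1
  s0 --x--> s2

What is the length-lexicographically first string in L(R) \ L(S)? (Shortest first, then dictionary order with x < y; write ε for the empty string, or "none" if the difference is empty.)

The string xxx is accepted by R but not by S.
No shorter string lies in the difference, and xxx is the lexicographically first length-3 string in L(R) \ L(S).

xxx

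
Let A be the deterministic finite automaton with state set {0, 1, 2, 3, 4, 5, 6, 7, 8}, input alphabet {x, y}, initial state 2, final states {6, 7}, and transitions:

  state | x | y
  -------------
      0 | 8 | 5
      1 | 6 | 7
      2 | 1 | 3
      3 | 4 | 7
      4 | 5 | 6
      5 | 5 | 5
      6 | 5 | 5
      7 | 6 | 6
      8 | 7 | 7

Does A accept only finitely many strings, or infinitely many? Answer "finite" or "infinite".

finite

The useful states (reachable from 2 and able to reach an accepting state) are {1, 2, 3, 4, 6, 7}.
Restricted to these states the transition graph has no cycle, so every accepting path has bounded length and L is finite.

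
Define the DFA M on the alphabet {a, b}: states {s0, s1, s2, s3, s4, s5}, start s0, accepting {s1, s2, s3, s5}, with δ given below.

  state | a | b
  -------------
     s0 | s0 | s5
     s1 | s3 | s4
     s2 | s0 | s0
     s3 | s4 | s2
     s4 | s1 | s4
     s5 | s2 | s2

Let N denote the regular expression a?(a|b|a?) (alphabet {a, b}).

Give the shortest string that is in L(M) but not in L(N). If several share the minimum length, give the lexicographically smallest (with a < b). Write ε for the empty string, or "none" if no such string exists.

ba

The string ba is accepted by M but not by N.
No shorter string lies in the difference, and ba is the lexicographically first length-2 string in L(M) \ L(N).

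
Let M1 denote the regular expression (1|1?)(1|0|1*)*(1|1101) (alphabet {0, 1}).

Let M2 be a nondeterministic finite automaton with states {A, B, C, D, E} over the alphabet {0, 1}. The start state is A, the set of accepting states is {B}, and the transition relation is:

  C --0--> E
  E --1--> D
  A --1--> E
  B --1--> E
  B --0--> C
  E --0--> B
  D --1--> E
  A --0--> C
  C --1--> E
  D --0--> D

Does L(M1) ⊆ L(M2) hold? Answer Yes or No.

No

The string 1 is in L(M1) but not in L(M2).
So L(M1) ⊄ L(M2).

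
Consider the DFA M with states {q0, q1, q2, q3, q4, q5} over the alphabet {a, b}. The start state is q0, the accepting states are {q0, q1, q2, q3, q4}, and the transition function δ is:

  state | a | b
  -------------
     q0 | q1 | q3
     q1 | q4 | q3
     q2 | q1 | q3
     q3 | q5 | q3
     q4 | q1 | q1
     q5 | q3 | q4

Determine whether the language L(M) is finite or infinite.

State q3 is reachable from the start and can reach an accepting state, and it lies on the cycle q3 → q3.
Traversing that cycle any number of times yields accepted strings of unbounded length, so the language is infinite.

infinite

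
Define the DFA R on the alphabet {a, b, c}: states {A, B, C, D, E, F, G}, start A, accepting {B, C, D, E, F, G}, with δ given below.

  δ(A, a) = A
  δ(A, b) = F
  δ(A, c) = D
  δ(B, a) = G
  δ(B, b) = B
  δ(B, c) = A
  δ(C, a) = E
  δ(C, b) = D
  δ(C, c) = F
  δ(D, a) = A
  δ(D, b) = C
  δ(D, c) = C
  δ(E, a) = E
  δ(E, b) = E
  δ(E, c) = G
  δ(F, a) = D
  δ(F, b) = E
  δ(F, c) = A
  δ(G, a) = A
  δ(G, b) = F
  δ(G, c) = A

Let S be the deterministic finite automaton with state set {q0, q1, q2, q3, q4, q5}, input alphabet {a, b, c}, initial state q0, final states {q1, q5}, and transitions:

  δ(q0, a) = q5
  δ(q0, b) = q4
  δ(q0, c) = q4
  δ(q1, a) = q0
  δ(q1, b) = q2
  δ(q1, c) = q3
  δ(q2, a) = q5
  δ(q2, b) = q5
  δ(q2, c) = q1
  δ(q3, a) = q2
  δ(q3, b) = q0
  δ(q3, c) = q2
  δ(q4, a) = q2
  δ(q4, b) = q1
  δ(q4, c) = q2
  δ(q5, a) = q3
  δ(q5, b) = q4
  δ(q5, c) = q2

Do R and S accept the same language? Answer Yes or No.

The string b is accepted by R but rejected by S.
So L(R) ≠ L(S).

No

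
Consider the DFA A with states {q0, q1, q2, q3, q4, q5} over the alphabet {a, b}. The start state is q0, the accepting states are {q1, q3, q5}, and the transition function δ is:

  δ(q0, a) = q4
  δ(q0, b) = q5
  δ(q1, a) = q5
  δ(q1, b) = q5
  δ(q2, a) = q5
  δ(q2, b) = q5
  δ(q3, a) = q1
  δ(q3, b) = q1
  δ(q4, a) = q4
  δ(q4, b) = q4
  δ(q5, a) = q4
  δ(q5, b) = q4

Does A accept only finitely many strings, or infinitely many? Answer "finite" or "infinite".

The useful states (reachable from q0 and able to reach an accepting state) are {q0, q5}.
Restricted to these states the transition graph has no cycle, so every accepting path has bounded length and L is finite.

finite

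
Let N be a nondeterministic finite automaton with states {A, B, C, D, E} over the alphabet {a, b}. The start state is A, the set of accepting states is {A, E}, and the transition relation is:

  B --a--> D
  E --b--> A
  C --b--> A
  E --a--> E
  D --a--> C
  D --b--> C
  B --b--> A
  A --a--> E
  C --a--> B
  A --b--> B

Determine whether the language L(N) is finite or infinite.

infinite

State A is reachable from the start and can reach an accepting state, and it lies on the cycle A → B → A.
Traversing that cycle any number of times yields accepted strings of unbounded length, so the language is infinite.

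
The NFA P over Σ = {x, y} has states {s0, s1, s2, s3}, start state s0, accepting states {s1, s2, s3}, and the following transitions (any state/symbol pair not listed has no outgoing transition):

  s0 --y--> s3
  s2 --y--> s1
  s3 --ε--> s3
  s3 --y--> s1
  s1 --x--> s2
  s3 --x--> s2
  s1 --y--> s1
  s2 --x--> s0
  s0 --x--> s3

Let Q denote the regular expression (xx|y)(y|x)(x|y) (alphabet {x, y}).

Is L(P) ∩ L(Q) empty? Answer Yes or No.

No

The string yxy is accepted by both P and Q.
Hence L(P) ∩ L(Q) ≠ ∅.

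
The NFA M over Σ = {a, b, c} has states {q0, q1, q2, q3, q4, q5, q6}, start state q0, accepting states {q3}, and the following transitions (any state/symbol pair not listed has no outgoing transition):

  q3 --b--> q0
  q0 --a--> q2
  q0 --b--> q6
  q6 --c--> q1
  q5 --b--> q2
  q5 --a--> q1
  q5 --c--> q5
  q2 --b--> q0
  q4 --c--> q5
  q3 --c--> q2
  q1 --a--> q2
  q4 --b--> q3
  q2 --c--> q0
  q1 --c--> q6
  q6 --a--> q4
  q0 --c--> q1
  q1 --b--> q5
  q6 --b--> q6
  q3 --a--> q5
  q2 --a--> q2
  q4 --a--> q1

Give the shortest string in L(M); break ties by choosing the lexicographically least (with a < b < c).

A breadth-first search from q0 reaches an accepting state first via the path q0 → q6 → q4 → q3 on input bab.
No string of length < 3 is accepted (BFS exhausts all shorter strings without reaching an accepting state), and bab is the lexicographically least accepting string of length 3.

bab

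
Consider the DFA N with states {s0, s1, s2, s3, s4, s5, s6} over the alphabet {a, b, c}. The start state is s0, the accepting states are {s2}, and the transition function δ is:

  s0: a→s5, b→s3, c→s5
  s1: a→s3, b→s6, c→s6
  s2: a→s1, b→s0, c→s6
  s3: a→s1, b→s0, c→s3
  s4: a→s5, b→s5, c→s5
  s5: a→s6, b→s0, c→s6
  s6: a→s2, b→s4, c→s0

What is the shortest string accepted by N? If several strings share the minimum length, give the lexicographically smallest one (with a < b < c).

aaa

A breadth-first search from s0 reaches an accepting state first via the path s0 → s5 → s6 → s2 on input aaa.
No string of length < 3 is accepted (BFS exhausts all shorter strings without reaching an accepting state), and aaa is the lexicographically least accepting string of length 3.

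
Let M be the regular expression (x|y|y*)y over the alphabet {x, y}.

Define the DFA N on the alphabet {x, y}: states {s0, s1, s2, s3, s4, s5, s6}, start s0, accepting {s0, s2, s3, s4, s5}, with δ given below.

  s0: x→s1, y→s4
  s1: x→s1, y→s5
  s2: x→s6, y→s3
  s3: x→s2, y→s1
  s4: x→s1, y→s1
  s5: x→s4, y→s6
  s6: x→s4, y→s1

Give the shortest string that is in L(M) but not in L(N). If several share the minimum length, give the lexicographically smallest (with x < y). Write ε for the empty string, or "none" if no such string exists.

yy

The string yy is accepted by M but not by N.
No shorter string lies in the difference, and yy is the lexicographically first length-2 string in L(M) \ L(N).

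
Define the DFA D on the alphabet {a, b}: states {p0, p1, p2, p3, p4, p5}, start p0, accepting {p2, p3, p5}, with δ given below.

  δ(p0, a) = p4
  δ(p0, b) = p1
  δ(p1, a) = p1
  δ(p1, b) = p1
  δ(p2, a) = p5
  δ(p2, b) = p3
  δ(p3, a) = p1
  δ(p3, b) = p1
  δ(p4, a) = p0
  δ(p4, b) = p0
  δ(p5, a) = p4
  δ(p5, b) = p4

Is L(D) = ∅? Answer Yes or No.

The states reachable from the start state are {p0, p1, p4}.
None of the accepting states {p2, p3, p5} is reachable, so no string is accepted and L(D) = ∅.

Yes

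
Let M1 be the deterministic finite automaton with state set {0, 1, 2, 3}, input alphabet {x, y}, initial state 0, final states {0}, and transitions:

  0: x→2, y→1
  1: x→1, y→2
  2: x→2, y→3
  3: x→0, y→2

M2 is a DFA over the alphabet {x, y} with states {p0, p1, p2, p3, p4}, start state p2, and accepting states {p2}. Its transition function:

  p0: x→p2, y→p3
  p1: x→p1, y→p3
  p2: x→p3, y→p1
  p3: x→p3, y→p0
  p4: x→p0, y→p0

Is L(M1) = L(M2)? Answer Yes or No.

Exploring the product automaton M1 × M2 from the start pair (0, p2), following both machines on each input symbol, reaches 4 state pairs: (0, p2), (2, p3), (1, p1), (3, p0).
M1 accepts in {0} and M2 accepts in {p2}. In every reachable pair the two components are either both accepting — (0, p2) — or both non-accepting, so no string is accepted by exactly one of the machines: L(M1) \ L(M2) and L(M2) \ L(M1) are both empty.
Hence every string is accepted by M1 iff it is accepted by M2, and the two languages coincide.

Yes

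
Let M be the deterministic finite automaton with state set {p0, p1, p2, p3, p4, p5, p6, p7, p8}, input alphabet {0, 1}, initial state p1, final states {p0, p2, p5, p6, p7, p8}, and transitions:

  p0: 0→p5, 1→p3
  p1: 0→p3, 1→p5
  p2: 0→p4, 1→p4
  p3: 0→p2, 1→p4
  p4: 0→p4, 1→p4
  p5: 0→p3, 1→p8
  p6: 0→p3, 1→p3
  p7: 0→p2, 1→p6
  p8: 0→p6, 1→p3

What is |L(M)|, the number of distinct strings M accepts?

The useful subgraph on states {p1, p2, p3, p5, p6, p8} is acyclic, so L(M) is finite; the longest accepting path visits 6 useful states, giving maximum string length 5.
Counting accepting paths from p1 by length: 1 of length 1, 2 of length 2, 2 of length 3, 1 of length 4, 2 of length 5. Total 8.

8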